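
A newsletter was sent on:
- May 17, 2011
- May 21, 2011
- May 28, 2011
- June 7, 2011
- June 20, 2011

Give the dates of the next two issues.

Gaps: 4, 7, 10, 13 days — each gap is 3 larger than the previous one.
Next gap: 16 days. June 20, 2011 + 16 days = July 6, 2011.
Next gap: 19 days. July 6, 2011 + 19 days = July 25, 2011.

July 6, 2011; July 25, 2011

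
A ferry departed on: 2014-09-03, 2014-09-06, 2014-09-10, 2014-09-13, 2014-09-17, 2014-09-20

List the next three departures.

Gaps: 3, 4, 3, 4, 3 days — not constant, but cyclic with period 2.
The events fall on every Wednesday and Saturday.
Next Wednesday: 2014-09-24.
The following Saturday is 2014-09-27.
Next Wednesday: 2014-10-01.

2014-09-24, 2014-09-27, 2014-10-01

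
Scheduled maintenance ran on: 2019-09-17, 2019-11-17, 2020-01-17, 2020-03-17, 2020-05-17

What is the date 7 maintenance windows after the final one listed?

2021-07-17

The day-of-month is always 17 (61, 61, 60, 61 days between events).
So this recurs on the 17th of every 2 months.
Next: July 2020 → 2020-07-17.
Next: September 2020 → 2020-09-17.
Next: November 2020 → 2020-11-17.
January 2021: 2021-01-17.
Next: March 2021 → 2021-03-17.
May 2021: 2021-05-17.
July 2021: 2021-07-17.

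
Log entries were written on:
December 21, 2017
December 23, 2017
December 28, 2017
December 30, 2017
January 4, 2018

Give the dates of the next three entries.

January 6, 2018; January 11, 2018; January 13, 2018

Gaps: 2, 5, 2, 5 days — not constant, but cyclic with period 2.
The events fall on every Thursday and Saturday.
Next Saturday: January 6, 2018.
The following Thursday is January 11, 2018.
The following Saturday is January 13, 2018.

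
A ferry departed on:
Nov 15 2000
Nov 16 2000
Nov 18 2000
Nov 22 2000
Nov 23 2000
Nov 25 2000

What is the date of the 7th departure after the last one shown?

Dec 13 2000

Every event lands on a Wednesday or Thursday or Saturday (gaps cycle 1, 2, 4, 1, 2).
So the schedule is: every Wednesday, Thursday and Saturday.
Next Wednesday: Nov 29 2000.
The following Thursday is Nov 30 2000.
Next Saturday: Dec 2 2000.
The following Wednesday is Dec 6 2000.
Next Thursday: Dec 7 2000.
The following Saturday is Dec 9 2000.
The following Wednesday is Dec 13 2000.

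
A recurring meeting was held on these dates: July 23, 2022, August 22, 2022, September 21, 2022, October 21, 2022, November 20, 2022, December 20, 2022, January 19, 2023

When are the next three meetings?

The spacing is 30, 30, 30, 30, 30, 30 days — always 30 days.
January 19, 2023 + 30 days = February 18, 2023.
February 18, 2023 + 30 days = March 20, 2023.
March 20, 2023 + 30 days = April 19, 2023.

February 18, 2023; March 20, 2023; April 19, 2023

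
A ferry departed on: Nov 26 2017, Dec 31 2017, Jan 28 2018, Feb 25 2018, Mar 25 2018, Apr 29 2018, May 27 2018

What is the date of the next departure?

These are Sundays with 35, 28, 28, 28, 35, 28-day gaps.
Each is the final Sunday of its month — Dec 31 2017 is past the 28th, so '4th Sunday' doesn't fit.
June 2018 ends with Sunday Jun 24 2018.

Jun 24 2018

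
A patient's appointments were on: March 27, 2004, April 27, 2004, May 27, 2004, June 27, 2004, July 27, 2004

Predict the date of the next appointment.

August 27, 2004

The day-of-month is always 27 (31, 30, 31, 30 days between events).
So this recurs on the 27th of each month.
August 2004: August 27, 2004.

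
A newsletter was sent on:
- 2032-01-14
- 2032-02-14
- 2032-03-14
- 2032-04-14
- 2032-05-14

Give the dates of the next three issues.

Each date is the 14th; the gaps (31, 29, 31, 30) track the month lengths.
The rule is the 14th of each month.
June 2032: 2032-06-14.
July 2032: 2032-07-14.
August 2032: 2032-08-14.

2032-06-14, 2032-07-14, 2032-08-14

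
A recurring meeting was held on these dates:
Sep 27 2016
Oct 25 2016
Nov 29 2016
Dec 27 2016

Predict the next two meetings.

All Tuesdays; the gaps (28, 35, 28) vary with month length.
This is the last Tuesday of each month.
January 2017 ends with Tuesday Jan 31 2017.
February 2017 ends with Tuesday Feb 28 2017.

Jan 31 2017, Feb 28 2017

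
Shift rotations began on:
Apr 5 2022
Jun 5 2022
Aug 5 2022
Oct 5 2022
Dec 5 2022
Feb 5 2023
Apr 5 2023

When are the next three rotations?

Each date is the 5th; the gaps (61, 61, 61, 61, 62, 59) track the month lengths.
The rule is the 5th of every 2 months.
Next: June 2023 → Jun 5 2023.
August 2023: Aug 5 2023.
October 2023: Oct 5 2023.

Jun 5 2023, Aug 5 2023, Oct 5 2023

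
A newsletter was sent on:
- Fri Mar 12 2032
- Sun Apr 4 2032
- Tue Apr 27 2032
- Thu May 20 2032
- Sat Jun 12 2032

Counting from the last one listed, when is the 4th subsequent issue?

The spacing is 23, 23, 23, 23 days — always 23 days.
Sat Jun 12 2032 + 23 days = Mon Jul 5 2032.
Mon Jul 5 2032 + 23 days = Wed Jul 28 2032.
Wed Jul 28 2032 + 23 days = Fri Aug 20 2032.
Fri Aug 20 2032 + 23 days = Sun Sep 12 2032.

Sun Sep 12 2032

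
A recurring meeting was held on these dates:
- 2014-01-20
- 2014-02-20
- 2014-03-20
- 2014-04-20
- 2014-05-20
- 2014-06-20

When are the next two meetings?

2014-07-20, 2014-08-20

Each date is the 20th; the gaps (31, 28, 31, 30, 31) track the month lengths.
The rule is the 20th of each month.
July 2014: 2014-07-20.
Next: August 2014 → 2014-08-20.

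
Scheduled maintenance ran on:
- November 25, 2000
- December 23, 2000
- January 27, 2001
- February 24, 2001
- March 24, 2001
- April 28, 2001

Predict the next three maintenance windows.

These are Saturdays at 28- or 35-day spacing (28, 35, 28, 28, 35).
The pattern: 4th Saturday of the month.
4th Saturday of May 2001: May 26, 2001.
4th Saturday of June 2001: June 23, 2001.
4th Saturday of July 2001: July 28, 2001.

May 26, 2001; June 23, 2001; July 28, 2001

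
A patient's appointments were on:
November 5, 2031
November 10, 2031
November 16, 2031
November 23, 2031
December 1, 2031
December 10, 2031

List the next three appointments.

December 20, 2031; December 31, 2031; January 12, 2032

Intervals are 5, 6, 7, 8, 9 days — an arithmetic progression with common difference 1.
Next gap: 10 days. December 10, 2031 + 10 days = December 20, 2031.
Next gap: 11 days. December 20, 2031 + 11 days = December 31, 2031.
Next gap: 12 days. December 31, 2031 + 12 days = January 12, 2032.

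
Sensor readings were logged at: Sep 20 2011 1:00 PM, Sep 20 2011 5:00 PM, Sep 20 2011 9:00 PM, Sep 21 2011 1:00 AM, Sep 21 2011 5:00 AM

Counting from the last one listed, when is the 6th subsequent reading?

Sep 22 2011 5:00 AM

Spacing: 4, 4, 4, 4 h — constant 4 h.
Sep 21 2011 5:00 AM + 4 h = Sep 21 2011 9:00 AM.
Sep 21 2011 9:00 AM + 4 h = Sep 21 2011 1:00 PM.
Sep 21 2011 1:00 PM + 4 h = Sep 21 2011 5:00 PM.
Sep 21 2011 5:00 PM + 4 h = Sep 21 2011 9:00 PM.
Sep 21 2011 9:00 PM + 4 h = Sep 22 2011 1:00 AM.
Sep 22 2011 1:00 AM + 4 h = Sep 22 2011 5:00 AM.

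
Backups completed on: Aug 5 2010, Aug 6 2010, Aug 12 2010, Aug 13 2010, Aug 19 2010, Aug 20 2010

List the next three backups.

Gaps: 1, 6, 1, 6, 1 days — not constant, but cyclic with period 2.
The events fall on every Thursday and Friday.
Next Thursday: Aug 26 2010.
Next Friday: Aug 27 2010.
Next Thursday: Sep 2 2010.

Aug 26 2010, Aug 27 2010, Sep 2 2010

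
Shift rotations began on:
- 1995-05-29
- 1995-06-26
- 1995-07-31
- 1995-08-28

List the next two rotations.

1995-09-25, 1995-10-30

These are Mondays with 28, 35, 28-day gaps.
Each is the final Monday of its month — 1995-05-29 is past the 28th, so '4th Monday' doesn't fit.
Last Monday of September 1995: 1995-09-25.
October 1995 ends with Monday 1995-10-30.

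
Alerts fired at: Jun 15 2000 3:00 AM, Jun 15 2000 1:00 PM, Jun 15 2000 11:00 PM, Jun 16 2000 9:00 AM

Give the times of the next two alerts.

Gaps: 10, 10, 10 hours — each event is 10 hours after the previous one.
Jun 16 2000 9:00 AM + 10 h = Jun 16 2000 7:00 PM.
Jun 16 2000 7:00 PM + 10 h = Jun 17 2000 5:00 AM.

Jun 16 2000 7:00 PM, Jun 17 2000 5:00 AM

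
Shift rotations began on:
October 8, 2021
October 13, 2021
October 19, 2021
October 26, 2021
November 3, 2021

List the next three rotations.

November 12, 2021; November 22, 2021; December 3, 2021

Gaps: 5, 6, 7, 8 days — each gap is 1 larger than the previous one.
Next gap: 9 days. November 3, 2021 + 9 days = November 12, 2021.
Next gap: 10 days. November 12, 2021 + 10 days = November 22, 2021.
Next gap: 11 days. November 22, 2021 + 11 days = December 3, 2021.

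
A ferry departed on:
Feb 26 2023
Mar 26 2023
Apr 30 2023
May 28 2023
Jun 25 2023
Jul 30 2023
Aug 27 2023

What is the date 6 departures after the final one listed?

Every date is a Sunday; gaps 28, 35, 28, 28, 35, 28 days.
Each is the last Sunday of its month (at least one falls on the 29th or later, ruling out '4th Sunday').
Last Sunday of September 2023: Sep 24 2023.
October 2023 ends with Sunday Oct 29 2023.
Last Sunday of November 2023: Nov 26 2023.
Last Sunday of December 2023: Dec 31 2023.
January 2024 ends with Sunday Jan 28 2024.
February 2024 ends with Sunday Feb 25 2024.

Feb 25 2024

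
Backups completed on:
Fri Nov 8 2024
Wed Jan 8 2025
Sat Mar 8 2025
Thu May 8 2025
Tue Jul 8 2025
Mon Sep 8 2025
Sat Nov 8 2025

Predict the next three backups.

Gaps: 61, 59, 61, 61, 62, 61 days — not constant. Every event is on the 8th of the month.
Pattern: the 8th of every 2 months.
Next: January 2026 → Thu Jan 8 2026.
Next: March 2026 → Sun Mar 8 2026.
Next: May 2026 → Fri May 8 2026.

Thu Jan 8 2026, Sun Mar 8 2026, Fri May 8 2026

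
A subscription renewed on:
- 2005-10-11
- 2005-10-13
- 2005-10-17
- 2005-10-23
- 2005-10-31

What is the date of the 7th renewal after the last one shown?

2006-02-20

The spacing grows by 2 each time: 2, 4, 6, 8 days.
Next gap: 10 days. 2005-10-31 + 10 days = 2005-11-10.
Next gap: 12 days. 2005-11-10 + 12 days = 2005-11-22.
Next gap: 14 days. 2005-11-22 + 14 days = 2005-12-06.
Next gap: 16 days. 2005-12-06 + 16 days = 2005-12-22.
Next gap: 18 days. 2005-12-22 + 18 days = 2006-01-09.
Next gap: 20 days. 2006-01-09 + 20 days = 2006-01-29.
Next gap: 22 days. 2006-01-29 + 22 days = 2006-02-20.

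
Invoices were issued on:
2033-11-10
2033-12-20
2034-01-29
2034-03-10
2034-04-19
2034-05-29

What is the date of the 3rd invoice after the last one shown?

2034-09-26

The spacing is 40, 40, 40, 40, 40 days — always 40 days.
2034-05-29 + 40 days = 2034-07-08.
2034-07-08 + 40 days = 2034-08-17.
2034-08-17 + 40 days = 2034-09-26.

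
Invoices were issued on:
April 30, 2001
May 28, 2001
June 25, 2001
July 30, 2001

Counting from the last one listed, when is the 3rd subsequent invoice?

October 29, 2001

Every date is a Monday; gaps 28, 28, 35 days.
Each is the last Monday of its month (at least one falls on the 29th or later, ruling out '4th Monday').
August 2001 ends with Monday August 27, 2001.
September 2001 ends with Monday September 24, 2001.
Last Monday of October 2001: October 29, 2001.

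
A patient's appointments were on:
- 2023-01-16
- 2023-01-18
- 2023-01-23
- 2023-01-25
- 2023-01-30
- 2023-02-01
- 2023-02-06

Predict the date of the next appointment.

The gap pattern 2, 5, 2, 5, 2, 5 repeats every 2 events.
These are the Mondays and Wednesdays of each week.
The following Wednesday is 2023-02-08.

2023-02-08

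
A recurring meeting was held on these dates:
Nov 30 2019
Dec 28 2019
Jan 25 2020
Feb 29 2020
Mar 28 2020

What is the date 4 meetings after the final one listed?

Jul 25 2020

These are Saturdays with 28, 28, 35, 28-day gaps.
Each is the final Saturday of its month — Nov 30 2019 is past the 28th, so '4th Saturday' doesn't fit.
April 2020 ends with Saturday Apr 25 2020.
Last Saturday of May 2020: May 30 2020.
June 2020 ends with Saturday Jun 27 2020.
Last Saturday of July 2020: Jul 25 2020.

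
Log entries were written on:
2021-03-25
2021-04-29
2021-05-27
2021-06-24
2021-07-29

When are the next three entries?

2021-08-26, 2021-09-30, 2021-10-28

Every date is a Thursday; gaps 35, 28, 28, 35 days.
Each is the last Thursday of its month (at least one falls on the 29th or later, ruling out '4th Thursday').
Last Thursday of August 2021: 2021-08-26.
Last Thursday of September 2021: 2021-09-30.
Last Thursday of October 2021: 2021-10-28.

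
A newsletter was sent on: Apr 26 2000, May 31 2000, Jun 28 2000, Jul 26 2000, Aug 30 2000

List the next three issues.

All Wednesdays; the gaps (35, 28, 28, 35) vary with month length.
This is the last Wednesday of each month.
Last Wednesday of September 2000: Sep 27 2000.
October 2000 ends with Wednesday Oct 25 2000.
November 2000 ends with Wednesday Nov 29 2000.

Sep 27 2000, Oct 25 2000, Nov 29 2000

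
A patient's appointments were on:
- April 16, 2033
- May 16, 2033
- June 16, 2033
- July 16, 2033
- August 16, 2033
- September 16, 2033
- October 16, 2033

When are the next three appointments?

November 16, 2033; December 16, 2033; January 16, 2034

Each date is the 16th; the gaps (30, 31, 30, 31, 31, 30) track the month lengths.
The rule is the 16th of each month.
November 2033: November 16, 2033.
December 2033: December 16, 2033.
Next: January 2034 → January 16, 2034.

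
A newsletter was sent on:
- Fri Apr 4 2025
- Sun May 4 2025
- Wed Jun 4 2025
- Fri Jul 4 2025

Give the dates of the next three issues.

Mon Aug 4 2025, Thu Sep 4 2025, Sat Oct 4 2025

Each date is the 4th; the gaps (30, 31, 30) track the month lengths.
The rule is the 4th of each month.
August 2025: Mon Aug 4 2025.
September 2025: Thu Sep 4 2025.
October 2025: Sat Oct 4 2025.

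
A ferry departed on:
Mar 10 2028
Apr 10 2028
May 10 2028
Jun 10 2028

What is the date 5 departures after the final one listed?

Nov 10 2028

Each date is the 10th; the gaps (31, 30, 31) track the month lengths.
The rule is the 10th of each month.
July 2028: Jul 10 2028.
Next: August 2028 → Aug 10 2028.
September 2028: Sep 10 2028.
October 2028: Oct 10 2028.
Next: November 2028 → Nov 10 2028.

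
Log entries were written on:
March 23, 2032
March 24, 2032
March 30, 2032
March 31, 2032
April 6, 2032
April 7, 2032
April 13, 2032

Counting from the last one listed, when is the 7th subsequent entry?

The gap pattern 1, 6, 1, 6, 1, 6 repeats every 2 events.
These are the Tuesdays and Wednesdays of each week.
The following Wednesday is April 14, 2032.
The following Tuesday is April 20, 2032.
Next Wednesday: April 21, 2032.
Next Tuesday: April 27, 2032.
The following Wednesday is April 28, 2032.
The following Tuesday is May 4, 2032.
Next Wednesday: May 5, 2032.

May 5, 2032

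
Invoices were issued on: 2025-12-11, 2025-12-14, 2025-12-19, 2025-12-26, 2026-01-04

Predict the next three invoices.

2026-01-15, 2026-01-28, 2026-02-12

Intervals are 3, 5, 7, 9 days — an arithmetic progression with common difference 2.
Next gap: 11 days. 2026-01-04 + 11 days = 2026-01-15.
Next gap: 13 days. 2026-01-15 + 13 days = 2026-01-28.
Next gap: 15 days. 2026-01-28 + 15 days = 2026-02-12.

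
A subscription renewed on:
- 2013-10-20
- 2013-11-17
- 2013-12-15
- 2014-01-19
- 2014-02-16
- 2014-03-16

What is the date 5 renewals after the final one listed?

2014-08-17

These are Sundays at 28- or 35-day spacing (28, 28, 35, 28, 28).
The pattern: 3rd Sunday of the month.
3rd Sunday of April 2014: 2014-04-20.
May 2014 — 3rd Sunday is 2014-05-18.
June 2014 — 3rd Sunday is 2014-06-15.
3rd Sunday of July 2014: 2014-07-20.
August 2014 — 3rd Sunday is 2014-08-17.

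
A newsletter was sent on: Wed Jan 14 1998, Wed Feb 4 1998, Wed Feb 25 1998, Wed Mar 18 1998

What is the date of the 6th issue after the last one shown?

Wed Jul 22 1998

The spacing is 21, 21, 21 days — always 21 days.
Wed Mar 18 1998 + 21 days = Wed Apr 8 1998.
Wed Apr 8 1998 + 21 days = Wed Apr 29 1998.
Wed Apr 29 1998 + 21 days = Wed May 20 1998.
Wed May 20 1998 + 21 days = Wed Jun 10 1998.
Wed Jun 10 1998 + 21 days = Wed Jul 1 1998.
Wed Jul 1 1998 + 21 days = Wed Jul 22 1998.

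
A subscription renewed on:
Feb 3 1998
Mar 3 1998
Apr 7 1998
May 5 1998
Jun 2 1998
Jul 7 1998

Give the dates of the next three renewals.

Aug 4 1998, Sep 1 1998, Oct 6 1998

These are Tuesdays at 28- or 35-day spacing (28, 35, 28, 28, 35).
The pattern: 1st Tuesday of the month.
August 1998 — 1st Tuesday is Aug 4 1998.
September 1998 — 1st Tuesday is Sep 1 1998.
1st Tuesday of October 1998: Oct 6 1998.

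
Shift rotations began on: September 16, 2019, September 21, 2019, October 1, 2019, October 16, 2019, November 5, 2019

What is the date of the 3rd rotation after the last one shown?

Intervals are 5, 10, 15, 20 days — an arithmetic progression with common difference 5.
Next gap: 25 days. November 5, 2019 + 25 days = November 30, 2019.
Next gap: 30 days. November 30, 2019 + 30 days = December 30, 2019.
Next gap: 35 days. December 30, 2019 + 35 days = February 3, 2020.

February 3, 2020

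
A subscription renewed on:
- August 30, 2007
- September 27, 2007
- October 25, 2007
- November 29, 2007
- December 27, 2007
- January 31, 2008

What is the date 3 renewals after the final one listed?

All Thursdays; the gaps (28, 28, 35, 28, 35) vary with month length.
This is the last Thursday of each month.
Last Thursday of February 2008: February 28, 2008.
March 2008 ends with Thursday March 27, 2008.
April 2008 ends with Thursday April 24, 2008.

April 24, 2008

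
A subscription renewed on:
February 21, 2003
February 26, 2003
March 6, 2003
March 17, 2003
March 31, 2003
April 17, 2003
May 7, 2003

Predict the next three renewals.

Intervals are 5, 8, 11, 14, 17, 20 days — an arithmetic progression with common difference 3.
Next gap: 23 days. May 7, 2003 + 23 days = May 30, 2003.
Next gap: 26 days. May 30, 2003 + 26 days = June 25, 2003.
Next gap: 29 days. June 25, 2003 + 29 days = July 24, 2003.

May 30, 2003; June 25, 2003; July 24, 2003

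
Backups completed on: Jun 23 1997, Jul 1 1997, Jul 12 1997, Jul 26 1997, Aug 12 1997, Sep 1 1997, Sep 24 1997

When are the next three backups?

Oct 20 1997, Nov 18 1997, Dec 20 1997

Intervals are 8, 11, 14, 17, 20, 23 days — an arithmetic progression with common difference 3.
Next gap: 26 days. Sep 24 1997 + 26 days = Oct 20 1997.
Next gap: 29 days. Oct 20 1997 + 29 days = Nov 18 1997.
Next gap: 32 days. Nov 18 1997 + 32 days = Dec 20 1997.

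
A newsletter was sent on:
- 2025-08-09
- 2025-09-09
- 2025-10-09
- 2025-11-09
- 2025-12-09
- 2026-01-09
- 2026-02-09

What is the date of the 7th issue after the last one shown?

2026-09-09

The day-of-month is always 9 (31, 30, 31, 30, 31, 31 days between events).
So this recurs on the 9th of each month.
Next: March 2026 → 2026-03-09.
Next: April 2026 → 2026-04-09.
May 2026: 2026-05-09.
June 2026: 2026-06-09.
Next: July 2026 → 2026-07-09.
Next: August 2026 → 2026-08-09.
September 2026: 2026-09-09.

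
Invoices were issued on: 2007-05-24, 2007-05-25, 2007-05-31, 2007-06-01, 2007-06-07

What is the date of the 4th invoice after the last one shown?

2007-06-21

The gap pattern 1, 6, 1, 6 repeats every 2 events.
These are the Thursdays and Fridays of each week.
Next Friday: 2007-06-08.
Next Thursday: 2007-06-14.
Next Friday: 2007-06-15.
Next Thursday: 2007-06-21.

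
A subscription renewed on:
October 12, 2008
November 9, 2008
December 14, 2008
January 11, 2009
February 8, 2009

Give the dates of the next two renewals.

All dates are Sundays, 28, 35, 28, 28 days apart.
Specifically, the 2nd Sunday of each month.
March 2009 — 2nd Sunday is March 8, 2009.
April 2009 — 2nd Sunday is April 12, 2009.

March 8, 2009; April 12, 2009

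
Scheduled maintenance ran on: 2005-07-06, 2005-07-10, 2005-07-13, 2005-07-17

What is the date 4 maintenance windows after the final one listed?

2005-07-31

Gaps: 4, 3, 4 days — not constant, but cyclic with period 2.
The events fall on every Wednesday and Sunday.
The following Wednesday is 2005-07-20.
Next Sunday: 2005-07-24.
The following Wednesday is 2005-07-27.
The following Sunday is 2005-07-31.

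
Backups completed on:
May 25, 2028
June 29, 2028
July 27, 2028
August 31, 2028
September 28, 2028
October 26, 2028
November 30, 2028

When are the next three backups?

December 28, 2028; January 25, 2029; February 22, 2029

These are Thursdays with 35, 28, 35, 28, 28, 35-day gaps.
Each is the final Thursday of its month — June 29, 2028 is past the 28th, so '4th Thursday' doesn't fit.
December 2028 ends with Thursday December 28, 2028.
Last Thursday of January 2029: January 25, 2029.
February 2029 ends with Thursday February 22, 2029.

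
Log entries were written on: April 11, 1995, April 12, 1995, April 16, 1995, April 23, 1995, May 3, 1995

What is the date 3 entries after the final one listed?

Gaps: 1, 4, 7, 10 days — each gap is 3 larger than the previous one.
Next gap: 13 days. May 3, 1995 + 13 days = May 16, 1995.
Next gap: 16 days. May 16, 1995 + 16 days = June 1, 1995.
Next gap: 19 days. June 1, 1995 + 19 days = June 20, 1995.

June 20, 1995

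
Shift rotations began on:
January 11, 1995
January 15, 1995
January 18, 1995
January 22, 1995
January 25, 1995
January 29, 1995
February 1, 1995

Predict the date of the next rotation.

February 5, 1995

The gap pattern 4, 3, 4, 3, 4, 3 repeats every 2 events.
These are the Wednesdays and Sundays of each week.
Next Sunday: February 5, 1995.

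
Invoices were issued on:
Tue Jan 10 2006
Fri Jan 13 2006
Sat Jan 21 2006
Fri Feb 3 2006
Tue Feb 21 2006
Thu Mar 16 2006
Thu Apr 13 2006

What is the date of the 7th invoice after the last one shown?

Thu Mar 15 2007

The spacing grows by 5 each time: 3, 8, 13, 18, 23, 28 days.
Next gap: 33 days. Thu Apr 13 2006 + 33 days = Tue May 16 2006.
Next gap: 38 days. Tue May 16 2006 + 38 days = Fri Jun 23 2006.
Next gap: 43 days. Fri Jun 23 2006 + 43 days = Sat Aug 5 2006.
Next gap: 48 days. Sat Aug 5 2006 + 48 days = Fri Sep 22 2006.
Next gap: 53 days. Fri Sep 22 2006 + 53 days = Tue Nov 14 2006.
Next gap: 58 days. Tue Nov 14 2006 + 58 days = Thu Jan 11 2007.
Next gap: 63 days. Thu Jan 11 2007 + 63 days = Thu Mar 15 2007.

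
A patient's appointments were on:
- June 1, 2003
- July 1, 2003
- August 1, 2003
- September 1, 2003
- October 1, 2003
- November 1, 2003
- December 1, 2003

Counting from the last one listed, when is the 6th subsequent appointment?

June 1, 2004

The day-of-month is always 1 (30, 31, 31, 30, 31, 30 days between events).
So this recurs on the 1st of each month.
Next: January 2004 → January 1, 2004.
Next: February 2004 → February 1, 2004.
March 2004: March 1, 2004.
Next: April 2004 → April 1, 2004.
May 2004: May 1, 2004.
Next: June 2004 → June 1, 2004.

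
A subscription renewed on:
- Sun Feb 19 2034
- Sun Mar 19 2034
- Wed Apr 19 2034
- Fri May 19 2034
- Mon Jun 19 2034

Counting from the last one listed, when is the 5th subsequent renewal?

Gaps: 28, 31, 30, 31 days — not constant. Every event is on the 19th of the month.
Pattern: the 19th of each month.
Next: July 2034 → Wed Jul 19 2034.
Next: August 2034 → Sat Aug 19 2034.
September 2034: Tue Sep 19 2034.
October 2034: Thu Oct 19 2034.
November 2034: Sun Nov 19 2034.

Sun Nov 19 2034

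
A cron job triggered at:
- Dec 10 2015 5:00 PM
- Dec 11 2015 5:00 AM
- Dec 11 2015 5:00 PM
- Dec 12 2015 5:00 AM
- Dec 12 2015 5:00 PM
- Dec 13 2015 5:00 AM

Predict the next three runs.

Dec 13 2015 5:00 PM, Dec 14 2015 5:00 AM, Dec 14 2015 5:00 PM

The interval is a steady 12 hours (12, 12, 12, 12, 12).
Dec 13 2015 5:00 AM + 12 h = Dec 13 2015 5:00 PM.
Dec 13 2015 5:00 PM + 12 h = Dec 14 2015 5:00 AM.
Dec 14 2015 5:00 AM + 12 h = Dec 14 2015 5:00 PM.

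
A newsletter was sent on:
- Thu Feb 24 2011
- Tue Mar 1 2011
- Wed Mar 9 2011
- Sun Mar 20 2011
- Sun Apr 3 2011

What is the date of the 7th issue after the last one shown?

Sun Oct 2 2011

The spacing grows by 3 each time: 5, 8, 11, 14 days.
Next gap: 17 days. Sun Apr 3 2011 + 17 days = Wed Apr 20 2011.
Next gap: 20 days. Wed Apr 20 2011 + 20 days = Tue May 10 2011.
Next gap: 23 days. Tue May 10 2011 + 23 days = Thu Jun 2 2011.
Next gap: 26 days. Thu Jun 2 2011 + 26 days = Tue Jun 28 2011.
Next gap: 29 days. Tue Jun 28 2011 + 29 days = Wed Jul 27 2011.
Next gap: 32 days. Wed Jul 27 2011 + 32 days = Sun Aug 28 2011.
Next gap: 35 days. Sun Aug 28 2011 + 35 days = Sun Oct 2 2011.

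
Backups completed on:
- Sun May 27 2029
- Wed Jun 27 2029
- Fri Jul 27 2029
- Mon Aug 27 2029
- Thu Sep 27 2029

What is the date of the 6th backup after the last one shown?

Gaps: 31, 30, 31, 31 days — not constant. Every event is on the 27th of the month.
Pattern: the 27th of each month.
Next: October 2029 → Sat Oct 27 2029.
Next: November 2029 → Tue Nov 27 2029.
Next: December 2029 → Thu Dec 27 2029.
January 2030: Sun Jan 27 2030.
February 2030: Wed Feb 27 2030.
Next: March 2030 → Wed Mar 27 2030.

Wed Mar 27 2030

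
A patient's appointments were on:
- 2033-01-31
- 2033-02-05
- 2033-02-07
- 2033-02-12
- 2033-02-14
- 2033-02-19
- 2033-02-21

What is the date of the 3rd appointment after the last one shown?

Gaps: 5, 2, 5, 2, 5, 2 days — not constant, but cyclic with period 2.
The events fall on every Monday and Saturday.
Next Saturday: 2033-02-26.
Next Monday: 2033-02-28.
The following Saturday is 2033-03-05.

2033-03-05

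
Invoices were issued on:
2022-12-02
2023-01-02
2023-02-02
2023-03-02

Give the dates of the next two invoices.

2023-04-02, 2023-05-02

Each date is the 2nd; the gaps (31, 31, 28) track the month lengths.
The rule is the 2nd of each month.
Next: April 2023 → 2023-04-02.
Next: May 2023 → 2023-05-02.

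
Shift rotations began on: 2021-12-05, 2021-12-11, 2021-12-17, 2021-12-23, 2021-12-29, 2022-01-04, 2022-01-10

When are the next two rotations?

2022-01-16, 2022-01-22

Every event comes 6 days after the last (6, 6, 6, 6, 6, 6).
2022-01-10 + 6 days = 2022-01-16.
2022-01-16 + 6 days = 2022-01-22.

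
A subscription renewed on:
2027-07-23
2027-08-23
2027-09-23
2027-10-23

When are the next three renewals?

2027-11-23, 2027-12-23, 2028-01-23

Gaps: 31, 31, 30 days — not constant. Every event is on the 23rd of the month.
Pattern: the 23rd of each month.
November 2027: 2027-11-23.
Next: December 2027 → 2027-12-23.
Next: January 2028 → 2028-01-23.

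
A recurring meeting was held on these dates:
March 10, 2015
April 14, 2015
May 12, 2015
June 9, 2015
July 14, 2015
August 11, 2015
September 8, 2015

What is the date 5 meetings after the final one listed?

February 9, 2016

Gaps: 35, 28, 28, 35, 28, 28 days — a mix of 28 and 35. Every date is a Tuesday.
Each is the 2nd Tuesday of its month.
October 2015 — 2nd Tuesday is October 13, 2015.
November 2015 — 2nd Tuesday is November 10, 2015.
December 2015 — 2nd Tuesday is December 8, 2015.
January 2016 — 2nd Tuesday is January 12, 2016.
February 2016 — 2nd Tuesday is February 9, 2016.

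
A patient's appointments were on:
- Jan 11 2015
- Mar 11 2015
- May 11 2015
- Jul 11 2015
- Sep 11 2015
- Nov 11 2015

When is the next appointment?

Gaps: 59, 61, 61, 62, 61 days — not constant. Every event is on the 11th of the month.
Pattern: the 11th of every 2 months.
Next: January 2016 → Jan 11 2016.

Jan 11 2016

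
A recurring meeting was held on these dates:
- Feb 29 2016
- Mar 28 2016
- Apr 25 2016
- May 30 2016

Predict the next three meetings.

Jun 27 2016, Jul 25 2016, Aug 29 2016

Every date is a Monday; gaps 28, 28, 35 days.
Each is the last Monday of its month (at least one falls on the 29th or later, ruling out '4th Monday').
June 2016 ends with Monday Jun 27 2016.
July 2016 ends with Monday Jul 25 2016.
August 2016 ends with Monday Aug 29 2016.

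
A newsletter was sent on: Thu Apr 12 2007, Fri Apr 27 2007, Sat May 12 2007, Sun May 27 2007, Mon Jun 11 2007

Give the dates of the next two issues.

Tue Jun 26 2007, Wed Jul 11 2007

Every event comes 15 days after the last (15, 15, 15, 15).
Mon Jun 11 2007 + 15 days = Tue Jun 26 2007.
Tue Jun 26 2007 + 15 days = Wed Jul 11 2007.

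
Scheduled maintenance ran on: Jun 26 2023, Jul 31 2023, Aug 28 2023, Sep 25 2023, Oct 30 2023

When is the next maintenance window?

Every date is a Monday; gaps 35, 28, 28, 35 days.
Each is the last Monday of its month (at least one falls on the 29th or later, ruling out '4th Monday').
November 2023 ends with Monday Nov 27 2023.

Nov 27 2023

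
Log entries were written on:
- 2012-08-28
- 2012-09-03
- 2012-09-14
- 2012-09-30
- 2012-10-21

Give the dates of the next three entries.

2012-11-16, 2012-12-17, 2013-01-22

The spacing grows by 5 each time: 6, 11, 16, 21 days.
Next gap: 26 days. 2012-10-21 + 26 days = 2012-11-16.
Next gap: 31 days. 2012-11-16 + 31 days = 2012-12-17.
Next gap: 36 days. 2012-12-17 + 36 days = 2013-01-22.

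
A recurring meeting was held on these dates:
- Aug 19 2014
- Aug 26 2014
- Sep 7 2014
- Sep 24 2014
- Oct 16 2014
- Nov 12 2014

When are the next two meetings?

Dec 14 2014, Jan 20 2015

The spacing grows by 5 each time: 7, 12, 17, 22, 27 days.
Next gap: 32 days. Nov 12 2014 + 32 days = Dec 14 2014.
Next gap: 37 days. Dec 14 2014 + 37 days = Jan 20 2015.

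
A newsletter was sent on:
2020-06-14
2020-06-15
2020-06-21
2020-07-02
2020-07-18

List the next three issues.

Gaps: 1, 6, 11, 16 days — each gap is 5 larger than the previous one.
Next gap: 21 days. 2020-07-18 + 21 days = 2020-08-08.
Next gap: 26 days. 2020-08-08 + 26 days = 2020-09-03.
Next gap: 31 days. 2020-09-03 + 31 days = 2020-10-04.

2020-08-08, 2020-09-03, 2020-10-04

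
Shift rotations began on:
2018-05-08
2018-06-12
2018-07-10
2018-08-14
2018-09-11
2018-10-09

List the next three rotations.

2018-11-13, 2018-12-11, 2019-01-08

Gaps: 35, 28, 35, 28, 28 days — a mix of 28 and 35. Every date is a Tuesday.
Each is the 2nd Tuesday of its month.
November 2018 — 2nd Tuesday is 2018-11-13.
2nd Tuesday of December 2018: 2018-12-11.
January 2019 — 2nd Tuesday is 2019-01-08.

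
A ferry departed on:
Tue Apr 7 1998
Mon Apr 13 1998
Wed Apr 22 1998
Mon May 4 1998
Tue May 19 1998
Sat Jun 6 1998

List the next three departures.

The spacing grows by 3 each time: 6, 9, 12, 15, 18 days.
Next gap: 21 days. Sat Jun 6 1998 + 21 days = Sat Jun 27 1998.
Next gap: 24 days. Sat Jun 27 1998 + 24 days = Tue Jul 21 1998.
Next gap: 27 days. Tue Jul 21 1998 + 27 days = Mon Aug 17 1998.

Sat Jun 27 1998, Tue Jul 21 1998, Mon Aug 17 1998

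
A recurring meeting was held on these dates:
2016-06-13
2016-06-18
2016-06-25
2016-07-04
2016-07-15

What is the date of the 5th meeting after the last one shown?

2016-10-08

The spacing grows by 2 each time: 5, 7, 9, 11 days.
Next gap: 13 days. 2016-07-15 + 13 days = 2016-07-28.
Next gap: 15 days. 2016-07-28 + 15 days = 2016-08-12.
Next gap: 17 days. 2016-08-12 + 17 days = 2016-08-29.
Next gap: 19 days. 2016-08-29 + 19 days = 2016-09-17.
Next gap: 21 days. 2016-09-17 + 21 days = 2016-10-08.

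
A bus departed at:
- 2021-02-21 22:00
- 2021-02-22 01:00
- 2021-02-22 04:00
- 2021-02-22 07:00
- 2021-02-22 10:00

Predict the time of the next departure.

2021-02-22 13:00

Spacing: 3, 3, 3, 3 h — constant 3 h.
2021-02-22 10:00 + 3 h = 2021-02-22 13:00.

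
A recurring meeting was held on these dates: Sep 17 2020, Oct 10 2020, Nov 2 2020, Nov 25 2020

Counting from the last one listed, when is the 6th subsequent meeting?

Apr 12 2021

The spacing is 23, 23, 23 days — always 23 days.
Nov 25 2020 + 23 days = Dec 18 2020.
Dec 18 2020 + 23 days = Jan 10 2021.
Jan 10 2021 + 23 days = Feb 2 2021.
Feb 2 2021 + 23 days = Feb 25 2021.
Feb 25 2021 + 23 days = Mar 20 2021.
Mar 20 2021 + 23 days = Apr 12 2021.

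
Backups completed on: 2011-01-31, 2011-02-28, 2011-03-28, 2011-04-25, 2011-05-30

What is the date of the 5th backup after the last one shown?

Every date is a Monday; gaps 28, 28, 28, 35 days.
Each is the last Monday of its month (at least one falls on the 29th or later, ruling out '4th Monday').
Last Monday of June 2011: 2011-06-27.
July 2011 ends with Monday 2011-07-25.
August 2011 ends with Monday 2011-08-29.
September 2011 ends with Monday 2011-09-26.
October 2011 ends with Monday 2011-10-31.

2011-10-31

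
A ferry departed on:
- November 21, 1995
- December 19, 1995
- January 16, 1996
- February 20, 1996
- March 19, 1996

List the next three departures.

All dates are Tuesdays, 28, 28, 35, 28 days apart.
Specifically, the 3rd Tuesday of each month.
3rd Tuesday of April 1996: April 16, 1996.
May 1996 — 3rd Tuesday is May 21, 1996.
June 1996 — 3rd Tuesday is June 18, 1996.

April 16, 1996; May 21, 1996; June 18, 1996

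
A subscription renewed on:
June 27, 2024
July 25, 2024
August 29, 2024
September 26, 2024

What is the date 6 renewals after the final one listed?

March 27, 2025

These are Thursdays with 28, 35, 28-day gaps.
Each is the final Thursday of its month — August 29, 2024 is past the 28th, so '4th Thursday' doesn't fit.
Last Thursday of October 2024: October 31, 2024.
Last Thursday of November 2024: November 28, 2024.
December 2024 ends with Thursday December 26, 2024.
January 2025 ends with Thursday January 30, 2025.
Last Thursday of February 2025: February 27, 2025.
March 2025 ends with Thursday March 27, 2025.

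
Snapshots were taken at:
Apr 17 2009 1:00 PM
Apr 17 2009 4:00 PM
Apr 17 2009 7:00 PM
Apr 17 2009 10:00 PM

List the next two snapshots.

Spacing: 3, 3, 3 h — constant 3 h.
Apr 17 2009 10:00 PM + 3 h = Apr 18 2009 1:00 AM.
Apr 18 2009 1:00 AM + 3 h = Apr 18 2009 4:00 AM.

Apr 18 2009 1:00 AM, Apr 18 2009 4:00 AM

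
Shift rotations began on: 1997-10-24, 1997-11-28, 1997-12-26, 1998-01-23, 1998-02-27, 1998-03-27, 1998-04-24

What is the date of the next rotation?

All dates are Fridays, 35, 28, 28, 35, 28, 28 days apart.
Specifically, the 4th Friday of each month.
May 1998 — 4th Friday is 1998-05-22.

1998-05-22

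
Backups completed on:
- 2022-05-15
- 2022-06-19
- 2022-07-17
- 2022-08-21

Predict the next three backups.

These are Sundays at 28- or 35-day spacing (35, 28, 35).
The pattern: 3rd Sunday of the month.
3rd Sunday of September 2022: 2022-09-18.
October 2022 — 3rd Sunday is 2022-10-16.
November 2022 — 3rd Sunday is 2022-11-20.

2022-09-18, 2022-10-16, 2022-11-20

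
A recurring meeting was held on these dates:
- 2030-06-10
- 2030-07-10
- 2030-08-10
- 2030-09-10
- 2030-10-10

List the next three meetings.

Each date is the 10th; the gaps (30, 31, 31, 30) track the month lengths.
The rule is the 10th of each month.
Next: November 2030 → 2030-11-10.
December 2030: 2030-12-10.
January 2031: 2031-01-10.

2030-11-10, 2030-12-10, 2031-01-10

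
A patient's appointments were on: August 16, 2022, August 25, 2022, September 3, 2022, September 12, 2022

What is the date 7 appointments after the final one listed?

November 14, 2022

The spacing is 9, 9, 9 days — always 9 days.
September 12, 2022 + 9 days = September 21, 2022.
September 21, 2022 + 9 days = September 30, 2022.
September 30, 2022 + 9 days = October 9, 2022.
October 9, 2022 + 9 days = October 18, 2022.
October 18, 2022 + 9 days = October 27, 2022.
October 27, 2022 + 9 days = November 5, 2022.
November 5, 2022 + 9 days = November 14, 2022.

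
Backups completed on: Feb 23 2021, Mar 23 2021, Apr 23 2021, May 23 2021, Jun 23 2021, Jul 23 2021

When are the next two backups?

Each date is the 23rd; the gaps (28, 31, 30, 31, 30) track the month lengths.
The rule is the 23rd of each month.
Next: August 2021 → Aug 23 2021.
September 2021: Sep 23 2021.

Aug 23 2021, Sep 23 2021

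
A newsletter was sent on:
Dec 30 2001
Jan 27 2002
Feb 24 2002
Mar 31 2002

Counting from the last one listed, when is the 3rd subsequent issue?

Every date is a Sunday; gaps 28, 28, 35 days.
Each is the last Sunday of its month (at least one falls on the 29th or later, ruling out '4th Sunday').
Last Sunday of April 2002: Apr 28 2002.
Last Sunday of May 2002: May 26 2002.
Last Sunday of June 2002: Jun 30 2002.

Jun 30 2002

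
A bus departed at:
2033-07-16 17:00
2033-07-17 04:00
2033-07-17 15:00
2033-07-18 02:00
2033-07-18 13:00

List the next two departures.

2033-07-19 00:00, 2033-07-19 11:00

The interval is a steady 11 hours (11, 11, 11, 11).
2033-07-18 13:00 + 11 h = 2033-07-19 00:00.
2033-07-19 00:00 + 11 h = 2033-07-19 11:00.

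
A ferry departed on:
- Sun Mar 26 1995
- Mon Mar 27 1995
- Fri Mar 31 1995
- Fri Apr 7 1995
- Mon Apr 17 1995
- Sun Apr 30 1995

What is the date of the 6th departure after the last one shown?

Intervals are 1, 4, 7, 10, 13 days — an arithmetic progression with common difference 3.
Next gap: 16 days. Sun Apr 30 1995 + 16 days = Tue May 16 1995.
Next gap: 19 days. Tue May 16 1995 + 19 days = Sun Jun 4 1995.
Next gap: 22 days. Sun Jun 4 1995 + 22 days = Mon Jun 26 1995.
Next gap: 25 days. Mon Jun 26 1995 + 25 days = Fri Jul 21 1995.
Next gap: 28 days. Fri Jul 21 1995 + 28 days = Fri Aug 18 1995.
Next gap: 31 days. Fri Aug 18 1995 + 31 days = Mon Sep 18 1995.

Mon Sep 18 1995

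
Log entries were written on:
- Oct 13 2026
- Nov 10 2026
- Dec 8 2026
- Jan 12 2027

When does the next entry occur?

Feb 9 2027

All dates are Tuesdays, 28, 28, 35 days apart.
Specifically, the 2nd Tuesday of each month.
2nd Tuesday of February 2027: Feb 9 2027.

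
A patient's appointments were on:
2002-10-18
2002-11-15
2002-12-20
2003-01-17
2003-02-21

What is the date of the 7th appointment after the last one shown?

Gaps: 28, 35, 28, 35 days — a mix of 28 and 35. Every date is a Friday.
Each is the 3rd Friday of its month.
3rd Friday of March 2003: 2003-03-21.
3rd Friday of April 2003: 2003-04-18.
May 2003 — 3rd Friday is 2003-05-16.
3rd Friday of June 2003: 2003-06-20.
July 2003 — 3rd Friday is 2003-07-18.
3rd Friday of August 2003: 2003-08-15.
September 2003 — 3rd Friday is 2003-09-19.

2003-09-19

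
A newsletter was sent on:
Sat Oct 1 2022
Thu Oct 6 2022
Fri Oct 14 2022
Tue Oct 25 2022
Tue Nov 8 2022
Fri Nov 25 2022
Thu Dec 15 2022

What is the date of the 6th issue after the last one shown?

Fri Jun 16 2023

Gaps: 5, 8, 11, 14, 17, 20 days — each gap is 3 larger than the previous one.
Next gap: 23 days. Thu Dec 15 2022 + 23 days = Sat Jan 7 2023.
Next gap: 26 days. Sat Jan 7 2023 + 26 days = Thu Feb 2 2023.
Next gap: 29 days. Thu Feb 2 2023 + 29 days = Fri Mar 3 2023.
Next gap: 32 days. Fri Mar 3 2023 + 32 days = Tue Apr 4 2023.
Next gap: 35 days. Tue Apr 4 2023 + 35 days = Tue May 9 2023.
Next gap: 38 days. Tue May 9 2023 + 38 days = Fri Jun 16 2023.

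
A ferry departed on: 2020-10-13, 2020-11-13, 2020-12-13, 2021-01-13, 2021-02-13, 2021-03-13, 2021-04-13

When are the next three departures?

Gaps: 31, 30, 31, 31, 28, 31 days — not constant. Every event is on the 13th of the month.
Pattern: the 13th of each month.
May 2021: 2021-05-13.
June 2021: 2021-06-13.
Next: July 2021 → 2021-07-13.

2021-05-13, 2021-06-13, 2021-07-13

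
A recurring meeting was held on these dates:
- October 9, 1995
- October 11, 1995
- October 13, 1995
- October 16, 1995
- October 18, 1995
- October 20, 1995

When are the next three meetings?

The gap pattern 2, 2, 3, 2, 2 repeats every 3 events.
These are the Mondays, Wednesdays and Fridays of each week.
The following Monday is October 23, 1995.
The following Wednesday is October 25, 1995.
The following Friday is October 27, 1995.

October 23, 1995; October 25, 1995; October 27, 1995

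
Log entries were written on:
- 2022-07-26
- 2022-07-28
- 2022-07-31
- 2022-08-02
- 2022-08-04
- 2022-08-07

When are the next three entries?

2022-08-09, 2022-08-11, 2022-08-14

The gap pattern 2, 3, 2, 2, 3 repeats every 3 events.
These are the Tuesdays, Thursdays and Sundays of each week.
The following Tuesday is 2022-08-09.
The following Thursday is 2022-08-11.
The following Sunday is 2022-08-14.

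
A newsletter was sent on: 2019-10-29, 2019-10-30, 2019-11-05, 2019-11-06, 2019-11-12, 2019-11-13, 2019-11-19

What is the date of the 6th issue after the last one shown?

2019-12-10

The gap pattern 1, 6, 1, 6, 1, 6 repeats every 2 events.
These are the Tuesdays and Wednesdays of each week.
The following Wednesday is 2019-11-20.
The following Tuesday is 2019-11-26.
Next Wednesday: 2019-11-27.
Next Tuesday: 2019-12-03.
The following Wednesday is 2019-12-04.
Next Tuesday: 2019-12-10.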